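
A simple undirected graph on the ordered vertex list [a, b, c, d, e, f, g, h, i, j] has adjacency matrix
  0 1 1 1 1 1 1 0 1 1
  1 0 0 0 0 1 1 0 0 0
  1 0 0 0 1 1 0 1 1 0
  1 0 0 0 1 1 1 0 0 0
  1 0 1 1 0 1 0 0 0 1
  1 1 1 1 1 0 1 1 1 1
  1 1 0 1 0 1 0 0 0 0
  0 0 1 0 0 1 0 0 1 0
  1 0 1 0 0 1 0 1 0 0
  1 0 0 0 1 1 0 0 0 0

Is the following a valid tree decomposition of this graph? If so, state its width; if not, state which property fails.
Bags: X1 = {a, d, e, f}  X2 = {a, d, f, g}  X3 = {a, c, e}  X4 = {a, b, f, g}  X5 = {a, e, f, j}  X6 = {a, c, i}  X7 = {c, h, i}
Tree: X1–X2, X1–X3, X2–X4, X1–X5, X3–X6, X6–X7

No — edge (f,c) lies in no bag.

A tree decomposition must satisfy three properties: every vertex lies in some bag; for every edge, both endpoints lie together in some bag; and for every vertex, the bags containing it form a connected subtree. Here edge (f,c) lies in no bag, so the decomposition is invalid.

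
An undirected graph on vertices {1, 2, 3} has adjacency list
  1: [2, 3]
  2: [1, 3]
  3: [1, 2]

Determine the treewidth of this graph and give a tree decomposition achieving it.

A single bag containing all 3 vertices is trivially a valid decomposition of width 2. Conversely, {1, 2, 3} is a clique of size 3, and the vertices of any clique must share a bag in every tree decomposition; so some bag has ≥ 3 vertices and tw(G) ≥ 2. Therefore the treewidth is 2.

Treewidth 2.
Bags: B1 = {1, 2, 3}
Tree: (single bag)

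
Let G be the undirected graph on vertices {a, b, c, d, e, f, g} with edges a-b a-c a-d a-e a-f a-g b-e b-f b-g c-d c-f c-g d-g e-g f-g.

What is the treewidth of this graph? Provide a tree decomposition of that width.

Each bag holds 4 vertices, so the decomposition has width 3, which upper-bounds the treewidth. Conversely, {a, c, d, g} is a clique of size 4, and the vertices of any clique must share a bag in every tree decomposition; so some bag has ≥ 4 vertices and tw(G) ≥ 3. The upper and lower bounds meet at 3, so that is the treewidth.

Treewidth 3.
One optimal decomposition is:
Bags: B1 = {a, c, f, g}  B2 = {a, b, f, g}  B3 = {a, b, e, g}  B4 = {a, c, d, g}
Tree: B1–B2, B2–B3, B1–B4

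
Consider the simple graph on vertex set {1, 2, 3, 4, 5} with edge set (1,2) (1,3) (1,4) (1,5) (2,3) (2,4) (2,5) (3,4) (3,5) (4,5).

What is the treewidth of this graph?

4

A width-4 tree decomposition is:
Bags: B1 = {1, 2, 3, 4, 5}
Tree: (single bag)
With just one bag of size 5, the width is 5 − 1 = 4, so tw(G) ≤ 4. Conversely, {1, 2, 3, 4, 5} is a clique of size 5, and the vertices of any clique must share a bag in every tree decomposition; so some bag has ≥ 5 vertices and tw(G) ≥ 4. Hence tw(G) = 4 exactly.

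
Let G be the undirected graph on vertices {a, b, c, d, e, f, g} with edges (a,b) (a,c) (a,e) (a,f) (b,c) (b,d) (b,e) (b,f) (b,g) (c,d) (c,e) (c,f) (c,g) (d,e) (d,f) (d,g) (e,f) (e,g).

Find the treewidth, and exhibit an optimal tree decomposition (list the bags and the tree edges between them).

Treewidth 4.
One optimal decomposition is:
Bags: B1 = {b, c, d, e, f}  B2 = {a, b, c, e, f}  B3 = {b, c, d, e, g}
Tree: B1–B2, B1–B3

Every bag has size at most 5, so the width is 5 − 1 = 4 and tw(G) ≤ 4. For the lower bound, the 5 vertices {b, c, d, e, g} are pairwise adjacent, and any tree decomposition puts a clique entirely inside one bag — forcing width ≥ 4. The upper and lower bounds meet at 4, so that is the treewidth.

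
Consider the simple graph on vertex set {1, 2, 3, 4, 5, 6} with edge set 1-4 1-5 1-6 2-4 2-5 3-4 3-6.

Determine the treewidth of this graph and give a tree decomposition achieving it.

Treewidth 2.
One optimal decomposition is:
Bags: B1 = {3, 4, 6}  B2 = {1, 4, 6}  B3 = {1, 2, 4}  B4 = {1, 2, 5}
Tree: B1–B2, B2–B3, B3–B4

Each bag holds 3 vertices, so the decomposition has width 2, which upper-bounds the treewidth. For the lower bound, G contains the cycle 3–6–1–4–3, so G is not a forest; only forests have treewidth ≤ 1, hence tw(G) ≥ 2. Combining the bounds, tw(G) = 2.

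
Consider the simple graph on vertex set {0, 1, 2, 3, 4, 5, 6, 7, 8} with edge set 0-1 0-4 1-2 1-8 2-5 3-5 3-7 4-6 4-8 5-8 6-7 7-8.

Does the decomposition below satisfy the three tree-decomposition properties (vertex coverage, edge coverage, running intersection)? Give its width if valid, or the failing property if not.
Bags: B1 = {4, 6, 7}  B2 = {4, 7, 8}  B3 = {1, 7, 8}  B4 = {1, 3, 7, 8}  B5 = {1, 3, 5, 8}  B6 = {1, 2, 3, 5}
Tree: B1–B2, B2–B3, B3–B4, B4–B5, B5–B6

A tree decomposition must satisfy three properties: every vertex lies in some bag; for every edge, both endpoints lie together in some bag; and for every vertex, the bags containing it form a connected subtree. Here vertex 0 appears in no bag, so the decomposition is invalid.

No — vertex 0 appears in no bag.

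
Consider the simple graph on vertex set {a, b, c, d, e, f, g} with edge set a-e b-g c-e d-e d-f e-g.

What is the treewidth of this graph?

1

A width-1 tree decomposition is:
Bags: B1 = {c, e}  B2 = {d, e}  B3 = {a, e}  B4 = {e, g}  B5 = {b, g}  B6 = {d, f}
Tree: B1–B2, B2–B3, B1–B4, B4–B5, B2–B6
Every bag has size at most 2, so the width is 2 − 1 = 1 and tw(G) ≤ 1. Since G has at least one edge (e.g. c–e), it is not an edgeless graph, so tw(G) ≥ 1. The upper and lower bounds meet at 1, so that is the treewidth.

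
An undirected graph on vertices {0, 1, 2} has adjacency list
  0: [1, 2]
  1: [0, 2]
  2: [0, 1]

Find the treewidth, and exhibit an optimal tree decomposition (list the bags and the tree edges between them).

Treewidth 2.
One such decomposition:
Bags: B1 = {0, 1, 2}
Tree: (single bag)

A single bag containing all 3 vertices is trivially a valid decomposition of width 2. Conversely, {0, 1, 2} is a clique of size 3, and the vertices of any clique must share a bag in every tree decomposition; so some bag has ≥ 3 vertices and tw(G) ≥ 2. Therefore the treewidth is 2.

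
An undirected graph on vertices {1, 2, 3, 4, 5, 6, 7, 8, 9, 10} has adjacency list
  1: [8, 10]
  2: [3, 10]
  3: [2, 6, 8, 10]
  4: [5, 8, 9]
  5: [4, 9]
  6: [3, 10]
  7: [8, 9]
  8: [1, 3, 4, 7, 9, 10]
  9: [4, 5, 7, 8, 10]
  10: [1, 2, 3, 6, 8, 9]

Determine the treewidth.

A width-2 tree decomposition is:
Bags: B1 = {3, 6, 10}  B2 = {3, 8, 10}  B3 = {2, 3, 10}  B4 = {8, 9, 10}  B5 = {1, 8, 10}  B6 = {4, 8, 9}  B7 = {4, 5, 9}  B8 = {7, 8, 9}
Tree: B1–B2, B1–B3, B2–B4, B4–B5, B4–B6, B6–B7, B4–B8
Each bag holds 3 vertices, so the decomposition has width 2, which upper-bounds the treewidth. On the other hand G contains the 3-clique {1, 8, 10}. A clique must lie in a single bag of any decomposition, so no decomposition can have width below 2. Combining the bounds, tw(G) = 2.

2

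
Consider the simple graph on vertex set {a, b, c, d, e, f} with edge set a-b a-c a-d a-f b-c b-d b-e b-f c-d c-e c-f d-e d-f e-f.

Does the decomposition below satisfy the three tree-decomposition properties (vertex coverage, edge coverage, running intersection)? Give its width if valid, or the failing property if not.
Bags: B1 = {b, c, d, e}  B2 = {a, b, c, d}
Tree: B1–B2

A tree decomposition must satisfy three properties: every vertex lies in some bag; for every edge, both endpoints lie together in some bag; and for every vertex, the bags containing it form a connected subtree. Here vertex f appears in no bag, so the decomposition is invalid.

No — vertex f appears in no bag.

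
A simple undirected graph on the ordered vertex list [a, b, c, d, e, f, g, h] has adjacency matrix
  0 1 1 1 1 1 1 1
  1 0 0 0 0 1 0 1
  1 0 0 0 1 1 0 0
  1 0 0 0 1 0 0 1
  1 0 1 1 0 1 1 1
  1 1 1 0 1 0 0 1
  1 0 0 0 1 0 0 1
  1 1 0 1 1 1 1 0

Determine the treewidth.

A width-3 tree decomposition is:
Bags: B1 = {a, e, f, h}  B2 = {a, c, e, f}  B3 = {a, d, e, h}  B4 = {a, b, f, h}  B5 = {a, e, g, h}
Tree: B1–B2, B1–B3, B1–B4, B3–B5
The largest bag has 4 vertices, giving width 3; this decomposition certifies tw(G) ≤ 3. On the other hand G contains the 4-clique {a, d, e, h}. A clique must lie in a single bag of any decomposition, so no decomposition can have width below 3. Hence tw(G) = 3 exactly.

3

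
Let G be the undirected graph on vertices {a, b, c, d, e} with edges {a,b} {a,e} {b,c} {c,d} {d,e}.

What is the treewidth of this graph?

2

A width-2 tree decomposition is:
Bags: B1 = {b, c, d}  B2 = {a, b, d}  B3 = {a, d, e}
Tree: B1–B2, B2–B3
Each bag holds 3 vertices, so the decomposition has width 2, which upper-bounds the treewidth. For the lower bound, G contains the cycle d–c–b–a–e–d, so G is not a forest; only forests have treewidth ≤ 1, hence tw(G) ≥ 2. Therefore the treewidth is 2.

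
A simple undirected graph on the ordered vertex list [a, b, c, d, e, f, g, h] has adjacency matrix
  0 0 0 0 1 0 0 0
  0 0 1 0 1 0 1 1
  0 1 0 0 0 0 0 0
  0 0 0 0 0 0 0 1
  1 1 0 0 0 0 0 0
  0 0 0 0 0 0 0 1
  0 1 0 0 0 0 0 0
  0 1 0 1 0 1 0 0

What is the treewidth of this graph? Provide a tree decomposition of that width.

Treewidth 1.
One such decomposition:
Bags: B1 = {b, h}  B2 = {b, e}  B3 = {d, h}  B4 = {b, g}  B5 = {a, e}  B6 = {b, c}  B7 = {f, h}
Tree: B1–B2, B1–B3, B1–B4, B2–B5, B4–B6, B1–B7

Each bag holds 2 vertices, so the decomposition has width 1, which upper-bounds the treewidth. Since G has at least one edge (e.g. b–h), it is not an edgeless graph, so tw(G) ≥ 1. The upper and lower bounds meet at 1, so that is the treewidth.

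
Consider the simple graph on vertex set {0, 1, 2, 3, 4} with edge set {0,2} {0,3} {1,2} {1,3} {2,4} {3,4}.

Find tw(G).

2

A width-2 tree decomposition is:
Bags: B1 = {1, 2, 3}  B2 = {2, 3, 4}  B3 = {0, 2, 3}
Tree: B1–B2, B2–B3
The largest bag has 3 vertices, giving width 2; this decomposition certifies tw(G) ≤ 2. For the lower bound, G contains the cycle 1–3–4–2–1, so G is not a forest; only forests have treewidth ≤ 1, hence tw(G) ≥ 2. Therefore the treewidth is 2.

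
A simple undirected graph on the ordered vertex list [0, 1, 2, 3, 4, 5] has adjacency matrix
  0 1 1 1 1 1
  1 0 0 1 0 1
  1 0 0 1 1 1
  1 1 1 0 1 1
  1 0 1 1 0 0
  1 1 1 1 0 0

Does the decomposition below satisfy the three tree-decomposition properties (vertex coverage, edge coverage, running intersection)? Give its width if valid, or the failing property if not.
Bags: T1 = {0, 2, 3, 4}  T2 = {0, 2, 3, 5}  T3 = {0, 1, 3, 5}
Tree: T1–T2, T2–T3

Checking the three conditions: (i) the bags cover all of {0, 1, 2, 3, 4, 5}; (ii) for each edge, some bag contains both endpoints; (iii) the bags containing any fixed vertex form a subtree. All hold, so the decomposition is valid with width 4 − 1 = 3.

Yes; width 3.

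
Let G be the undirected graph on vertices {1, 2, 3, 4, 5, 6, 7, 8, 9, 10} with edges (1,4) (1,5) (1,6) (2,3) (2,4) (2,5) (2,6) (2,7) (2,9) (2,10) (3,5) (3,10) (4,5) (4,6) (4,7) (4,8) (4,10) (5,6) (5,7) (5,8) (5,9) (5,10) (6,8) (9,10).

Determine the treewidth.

A width-3 tree decomposition is:
Bags: B1 = {2, 4, 5, 7}  B2 = {2, 4, 5, 10}  B3 = {2, 4, 5, 6}  B4 = {1, 4, 5, 6}  B5 = {2, 3, 5, 10}  B6 = {2, 5, 9, 10}  B7 = {4, 5, 6, 8}
Tree: B1–B2, B1–B3, B3–B4, B2–B5, B2–B6, B3–B7
Every bag has size at most 4, so the width is 4 − 1 = 3 and tw(G) ≤ 3. For the lower bound, the 4 vertices {4, 5, 6, 8} are pairwise adjacent, and any tree decomposition puts a clique entirely inside one bag — forcing width ≥ 3. Therefore the treewidth is 3.

3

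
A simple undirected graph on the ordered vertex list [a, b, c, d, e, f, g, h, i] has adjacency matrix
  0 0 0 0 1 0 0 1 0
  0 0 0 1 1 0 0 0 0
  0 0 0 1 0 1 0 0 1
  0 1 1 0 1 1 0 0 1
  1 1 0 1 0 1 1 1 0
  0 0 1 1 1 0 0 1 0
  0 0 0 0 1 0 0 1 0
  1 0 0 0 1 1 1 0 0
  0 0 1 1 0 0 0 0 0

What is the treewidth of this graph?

2

A width-2 tree decomposition is:
Bags: B1 = {b, d, e}  B2 = {d, e, f}  B3 = {e, f, h}  B4 = {c, d, f}  B5 = {c, d, i}  B6 = {e, g, h}  B7 = {a, e, h}
Tree: B1–B2, B2–B3, B2–B4, B4–B5, B3–B6, B6–B7
Every bag has size at most 3, so the width is 3 − 1 = 2 and tw(G) ≤ 2. On the other hand G contains the 3-clique {d, e, f}. A clique must lie in a single bag of any decomposition, so no decomposition can have width below 2. Hence tw(G) = 2 exactly.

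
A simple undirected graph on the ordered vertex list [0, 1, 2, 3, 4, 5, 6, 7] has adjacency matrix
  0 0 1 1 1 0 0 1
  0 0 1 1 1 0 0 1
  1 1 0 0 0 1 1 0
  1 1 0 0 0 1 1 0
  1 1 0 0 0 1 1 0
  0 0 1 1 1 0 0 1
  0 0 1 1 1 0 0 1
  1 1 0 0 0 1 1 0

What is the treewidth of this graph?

4

A width-4 tree decomposition is:
Bags: B1 = {0, 2, 3, 4, 7}  B2 = {2, 3, 4, 6, 7}  B3 = {2, 3, 4, 5, 7}  B4 = {1, 2, 3, 4, 7}
Tree: B1–B2, B2–B3, B3–B4
The largest bag has 5 vertices, giving width 4; this decomposition certifies tw(G) ≤ 4. For the lower bound: the 5 vertex sets {0,2}, {3,6}, {4,5}, {7}, {1} are disjoint, each induces a connected subgraph, and every pair is joined by at least one edge of G. Contracting each set to a single vertex therefore yields K_{5} as a minor, and since treewidth is minor-monotone, tw(G) ≥ tw(K_{5}) = 4. Combining the bounds, tw(G) = 4.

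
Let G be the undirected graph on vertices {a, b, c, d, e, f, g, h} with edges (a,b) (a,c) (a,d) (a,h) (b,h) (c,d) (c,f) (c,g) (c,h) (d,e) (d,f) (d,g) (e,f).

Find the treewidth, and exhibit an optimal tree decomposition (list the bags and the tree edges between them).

Each bag holds 3 vertices, so the decomposition has width 2, which upper-bounds the treewidth. On the other hand G contains the 3-clique {d, e, f}. A clique must lie in a single bag of any decomposition, so no decomposition can have width below 2. Therefore the treewidth is 2.

Treewidth 2.
One such decomposition:
Bags: B1 = {a, c, d}  B2 = {c, d, g}  B3 = {c, d, f}  B4 = {a, c, h}  B5 = {d, e, f}  B6 = {a, b, h}
Tree: B1–B2, B1–B3, B1–B4, B3–B5, B4–B6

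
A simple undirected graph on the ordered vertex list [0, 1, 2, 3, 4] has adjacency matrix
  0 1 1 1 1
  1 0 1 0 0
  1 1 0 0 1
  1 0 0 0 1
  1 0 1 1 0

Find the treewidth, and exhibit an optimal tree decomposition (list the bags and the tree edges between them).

Each bag holds 3 vertices, so the decomposition has width 2, which upper-bounds the treewidth. For the lower bound, the 3 vertices {0, 1, 2} are pairwise adjacent, and any tree decomposition puts a clique entirely inside one bag — forcing width ≥ 2. Therefore the treewidth is 2.

Treewidth 2.
One such decomposition:
Bags: B1 = {0, 2, 4}  B2 = {0, 1, 2}  B3 = {0, 3, 4}
Tree: B1–B2, B1–B3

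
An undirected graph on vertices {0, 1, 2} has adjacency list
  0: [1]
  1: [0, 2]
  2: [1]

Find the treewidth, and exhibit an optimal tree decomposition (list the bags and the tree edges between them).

The largest bag has 2 vertices, giving width 1; this decomposition certifies tw(G) ≤ 1. Since G has at least one edge (e.g. 1–0), it is not an edgeless graph, so tw(G) ≥ 1. Combining the bounds, tw(G) = 1.

Treewidth 1.
One such decomposition:
Bags: B1 = {0, 1}  B2 = {1, 2}
Tree: B1–B2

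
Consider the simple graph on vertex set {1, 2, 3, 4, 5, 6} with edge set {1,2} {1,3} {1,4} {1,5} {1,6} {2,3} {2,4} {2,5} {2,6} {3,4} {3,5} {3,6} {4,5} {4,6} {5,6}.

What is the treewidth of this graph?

A width-5 tree decomposition is:
Bags: B1 = {1, 2, 3, 4, 5, 6}
Tree: (single bag)
A single bag containing all 6 vertices is trivially a valid decomposition of width 5. Conversely, {1, 2, 3, 4, 5, 6} is a clique of size 6, and the vertices of any clique must share a bag in every tree decomposition; so some bag has ≥ 6 vertices and tw(G) ≥ 5. The upper and lower bounds meet at 5, so that is the treewidth.

5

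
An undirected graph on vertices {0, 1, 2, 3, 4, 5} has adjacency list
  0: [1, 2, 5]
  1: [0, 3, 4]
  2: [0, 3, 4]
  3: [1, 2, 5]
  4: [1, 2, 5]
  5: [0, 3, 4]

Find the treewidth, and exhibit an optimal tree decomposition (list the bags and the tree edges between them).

Every bag has size at most 4, so the width is 4 − 1 = 3 and tw(G) ≤ 3. For the lower bound: the 4 vertex sets {0,5}, {1,3}, {4}, {2} are disjoint, each induces a connected subgraph, and every pair is joined by at least one edge of G. Contracting each set to a single vertex therefore yields K_{4} as a minor, and since treewidth is minor-monotone, tw(G) ≥ tw(K_{4}) = 3. The upper and lower bounds meet at 3, so that is the treewidth.

Treewidth 3.
One such decomposition:
Bags: B1 = {0, 3, 4, 5}  B2 = {0, 1, 3, 4}  B3 = {0, 2, 3, 4}
Tree: B1–B2, B2–B3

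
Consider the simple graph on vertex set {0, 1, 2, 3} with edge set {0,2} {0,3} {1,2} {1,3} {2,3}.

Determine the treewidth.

2

A width-2 tree decomposition is:
Bags: B1 = {0, 2, 3}  B2 = {1, 2, 3}
Tree: B1–B2
Each bag holds 3 vertices, so the decomposition has width 2, which upper-bounds the treewidth. Conversely, {0, 2, 3} is a clique of size 3, and the vertices of any clique must share a bag in every tree decomposition; so some bag has ≥ 3 vertices and tw(G) ≥ 2. Hence tw(G) = 2 exactly.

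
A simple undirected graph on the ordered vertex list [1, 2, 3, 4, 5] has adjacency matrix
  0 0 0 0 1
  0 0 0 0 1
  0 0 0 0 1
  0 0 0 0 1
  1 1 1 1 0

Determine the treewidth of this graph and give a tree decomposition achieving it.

The largest bag has 2 vertices, giving width 1; this decomposition certifies tw(G) ≤ 1. Since G has at least one edge (e.g. 5–4), it is not an edgeless graph, so tw(G) ≥ 1. Combining the bounds, tw(G) = 1.

Treewidth 1.
One optimal decomposition is:
Bags: B1 = {4, 5}  B2 = {2, 5}  B3 = {3, 5}  B4 = {1, 5}
Tree: B1–B2, B2–B3, B2–B4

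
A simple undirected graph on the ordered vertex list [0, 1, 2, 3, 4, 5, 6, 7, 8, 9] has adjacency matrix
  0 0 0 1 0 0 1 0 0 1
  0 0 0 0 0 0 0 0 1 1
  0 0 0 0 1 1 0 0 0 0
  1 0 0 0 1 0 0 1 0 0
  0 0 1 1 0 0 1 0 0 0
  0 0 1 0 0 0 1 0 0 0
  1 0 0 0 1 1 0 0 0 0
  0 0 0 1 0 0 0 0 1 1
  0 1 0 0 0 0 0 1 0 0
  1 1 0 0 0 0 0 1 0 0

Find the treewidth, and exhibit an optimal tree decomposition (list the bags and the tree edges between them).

Each bag holds 3 vertices, so the decomposition has width 2, which upper-bounds the treewidth. Since 2–5–6–4–2 is a cycle in G, G is not acyclic. Forests are exactly the graphs of treewidth ≤ 1, so tw(G) ≥ 2. Hence tw(G) = 2 exactly.

Treewidth 2.
One optimal decomposition is:
Bags: B1 = {2, 4, 5}  B2 = {4, 5, 6}  B3 = {3, 4, 6}  B4 = {0, 3, 6}  B5 = {0, 3, 7}  B6 = {0, 7, 9}  B7 = {7, 8, 9}  B8 = {1, 8, 9}
Tree: B1–B2, B2–B3, B3–B4, B4–B5, B5–B6, B6–B7, B7–B8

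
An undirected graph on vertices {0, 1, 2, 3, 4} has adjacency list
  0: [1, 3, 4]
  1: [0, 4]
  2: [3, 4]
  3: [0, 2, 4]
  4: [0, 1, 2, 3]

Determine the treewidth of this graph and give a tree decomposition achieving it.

Every bag has size at most 3, so the width is 3 − 1 = 2 and tw(G) ≤ 2. Conversely, {0, 1, 4} is a clique of size 3, and the vertices of any clique must share a bag in every tree decomposition; so some bag has ≥ 3 vertices and tw(G) ≥ 2. Combining the bounds, tw(G) = 2.

Treewidth 2.
One such decomposition:
Bags: B1 = {2, 3, 4}  B2 = {0, 3, 4}  B3 = {0, 1, 4}
Tree: B1–B2, B2–B3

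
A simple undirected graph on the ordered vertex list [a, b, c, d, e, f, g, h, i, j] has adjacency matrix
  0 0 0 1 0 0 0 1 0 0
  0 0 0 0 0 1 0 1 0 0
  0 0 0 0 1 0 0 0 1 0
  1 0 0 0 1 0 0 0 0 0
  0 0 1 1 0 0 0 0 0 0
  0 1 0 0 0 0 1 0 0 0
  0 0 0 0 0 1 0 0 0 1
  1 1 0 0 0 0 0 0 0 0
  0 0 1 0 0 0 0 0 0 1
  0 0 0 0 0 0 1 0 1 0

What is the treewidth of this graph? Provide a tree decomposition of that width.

Every bag has size at most 3, so the width is 3 − 1 = 2 and tw(G) ≤ 2. Since g–j–i–c–e–d–a–h–b–f–g is a cycle in G, G is not acyclic. Forests are exactly the graphs of treewidth ≤ 1, so tw(G) ≥ 2. Hence tw(G) = 2 exactly.

Treewidth 2.
One such decomposition:
Bags: B1 = {g, i, j}  B2 = {c, g, i}  B3 = {c, e, g}  B4 = {d, e, g}  B5 = {a, d, g}  B6 = {a, g, h}  B7 = {b, g, h}  B8 = {b, f, g}
Tree: B1–B2, B2–B3, B3–B4, B4–B5, B5–B6, B6–B7, B7–B8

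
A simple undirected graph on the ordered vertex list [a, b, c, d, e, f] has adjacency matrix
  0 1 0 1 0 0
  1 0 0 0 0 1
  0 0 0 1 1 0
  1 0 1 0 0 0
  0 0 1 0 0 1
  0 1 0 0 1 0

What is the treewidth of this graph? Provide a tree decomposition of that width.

Every bag has size at most 3, so the width is 3 − 1 = 2 and tw(G) ≤ 2. The edges e–f–b–a–d–c–e form a cycle, so G is not a tree and its treewidth is at least 2. Combining the bounds, tw(G) = 2.

Treewidth 2.
Bags: B1 = {b, e, f}  B2 = {a, b, e}  B3 = {a, d, e}  B4 = {c, d, e}
Tree: B1–B2, B2–B3, B3–B4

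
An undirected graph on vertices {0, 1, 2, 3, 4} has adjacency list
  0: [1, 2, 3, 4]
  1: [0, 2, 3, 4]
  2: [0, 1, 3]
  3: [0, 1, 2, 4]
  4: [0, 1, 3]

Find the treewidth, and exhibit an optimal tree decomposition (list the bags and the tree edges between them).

Treewidth 3.
Bags: B1 = {0, 1, 2, 3}  B2 = {0, 1, 3, 4}
Tree: B1–B2

The largest bag has 4 vertices, giving width 3; this decomposition certifies tw(G) ≤ 3. On the other hand G contains the 4-clique {0, 1, 2, 3}. A clique must lie in a single bag of any decomposition, so no decomposition can have width below 3. The upper and lower bounds meet at 3, so that is the treewidth.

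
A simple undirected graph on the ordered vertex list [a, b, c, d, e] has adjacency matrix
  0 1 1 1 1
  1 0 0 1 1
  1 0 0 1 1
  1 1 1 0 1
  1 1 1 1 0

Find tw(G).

A width-3 tree decomposition is:
Bags: B1 = {a, b, d, e}  B2 = {a, c, d, e}
Tree: B1–B2
Every bag has size at most 4, so the width is 4 − 1 = 3 and tw(G) ≤ 3. For the lower bound, the 4 vertices {a, c, d, e} are pairwise adjacent, and any tree decomposition puts a clique entirely inside one bag — forcing width ≥ 3. Combining the bounds, tw(G) = 3.

3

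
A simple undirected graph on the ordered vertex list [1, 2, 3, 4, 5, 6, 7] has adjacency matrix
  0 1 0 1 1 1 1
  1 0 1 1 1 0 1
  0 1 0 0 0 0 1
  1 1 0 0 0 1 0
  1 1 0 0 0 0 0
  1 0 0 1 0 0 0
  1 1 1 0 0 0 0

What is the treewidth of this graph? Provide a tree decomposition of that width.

Every bag has size at most 3, so the width is 3 − 1 = 2 and tw(G) ≤ 2. Conversely, {1, 2, 4} is a clique of size 3, and the vertices of any clique must share a bag in every tree decomposition; so some bag has ≥ 3 vertices and tw(G) ≥ 2. Hence tw(G) = 2 exactly.

Treewidth 2.
Bags: B1 = {1, 2, 4}  B2 = {1, 2, 7}  B3 = {1, 4, 6}  B4 = {2, 3, 7}  B5 = {1, 2, 5}
Tree: B1–B2, B1–B3, B2–B4, B2–B5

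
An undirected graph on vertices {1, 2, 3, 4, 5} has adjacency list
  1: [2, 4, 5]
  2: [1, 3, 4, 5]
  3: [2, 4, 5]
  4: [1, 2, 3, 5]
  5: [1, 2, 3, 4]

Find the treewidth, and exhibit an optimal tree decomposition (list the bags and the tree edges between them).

Treewidth 3.
Bags: B1 = {2, 3, 4, 5}  B2 = {1, 2, 4, 5}
Tree: B1–B2

Every bag has size at most 4, so the width is 4 − 1 = 3 and tw(G) ≤ 3. On the other hand G contains the 4-clique {1, 2, 4, 5}. A clique must lie in a single bag of any decomposition, so no decomposition can have width below 3. Therefore the treewidth is 3.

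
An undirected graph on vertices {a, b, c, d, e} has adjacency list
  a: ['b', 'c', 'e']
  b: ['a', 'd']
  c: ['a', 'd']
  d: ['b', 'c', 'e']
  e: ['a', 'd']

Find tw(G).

A width-2 tree decomposition is:
Bags: B1 = {a, d, e}  B2 = {a, c, d}  B3 = {a, b, d}
Tree: B1–B2, B2–B3
The largest bag has 3 vertices, giving width 2; this decomposition certifies tw(G) ≤ 2. The edges e–d–c–a–e form a cycle, so G is not a tree and its treewidth is at least 2. Hence tw(G) = 2 exactly.

2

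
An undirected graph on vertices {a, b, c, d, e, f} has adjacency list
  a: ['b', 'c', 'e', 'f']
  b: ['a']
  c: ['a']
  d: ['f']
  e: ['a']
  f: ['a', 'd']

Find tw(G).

1

A width-1 tree decomposition is:
Bags: B1 = {a, f}  B2 = {a, b}  B3 = {a, e}  B4 = {d, f}  B5 = {a, c}
Tree: B1–B2, B2–B3, B1–B4, B2–B5
Each bag holds 2 vertices, so the decomposition has width 1, which upper-bounds the treewidth. Since G has at least one edge (e.g. f–a), it is not an edgeless graph, so tw(G) ≥ 1. The upper and lower bounds meet at 1, so that is the treewidth.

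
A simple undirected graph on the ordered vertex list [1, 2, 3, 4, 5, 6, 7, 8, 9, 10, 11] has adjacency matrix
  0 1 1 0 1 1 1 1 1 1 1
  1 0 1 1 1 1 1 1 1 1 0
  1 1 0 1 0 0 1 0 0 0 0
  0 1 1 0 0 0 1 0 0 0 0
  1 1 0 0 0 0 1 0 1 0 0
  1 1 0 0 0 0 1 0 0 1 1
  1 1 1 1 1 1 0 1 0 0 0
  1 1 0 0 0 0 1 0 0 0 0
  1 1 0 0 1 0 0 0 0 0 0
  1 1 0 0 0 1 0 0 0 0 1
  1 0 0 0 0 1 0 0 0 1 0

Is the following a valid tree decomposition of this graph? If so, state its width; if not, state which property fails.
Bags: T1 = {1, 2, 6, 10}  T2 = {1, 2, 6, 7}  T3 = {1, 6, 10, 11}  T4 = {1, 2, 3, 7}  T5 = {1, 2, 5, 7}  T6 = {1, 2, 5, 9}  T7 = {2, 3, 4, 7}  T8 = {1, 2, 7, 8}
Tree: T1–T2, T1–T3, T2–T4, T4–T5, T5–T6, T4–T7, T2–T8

Vertex coverage: the bags together contain {1, 2, 3, 4, 5, 6, 7, 8, 9, 10, 11}, the full vertex set. Edge coverage: each edge of G has both endpoints in at least one bag. Running intersection: for every vertex, the bags containing it form a connected subtree. All three properties hold, so this is a valid tree decomposition of width max|bag| − 1 = 3, and hence tw(G) ≤ 3.

Yes; width 3.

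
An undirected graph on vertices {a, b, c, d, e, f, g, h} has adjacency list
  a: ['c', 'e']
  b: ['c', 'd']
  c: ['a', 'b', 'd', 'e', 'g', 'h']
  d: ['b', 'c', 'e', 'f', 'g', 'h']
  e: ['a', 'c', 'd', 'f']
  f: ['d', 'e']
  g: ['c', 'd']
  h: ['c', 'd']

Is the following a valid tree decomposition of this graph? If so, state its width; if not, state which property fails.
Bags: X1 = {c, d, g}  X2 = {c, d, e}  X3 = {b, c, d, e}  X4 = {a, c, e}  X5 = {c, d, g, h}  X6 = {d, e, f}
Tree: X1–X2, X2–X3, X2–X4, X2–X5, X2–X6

A tree decomposition must satisfy three properties: every vertex lies in some bag; for every edge, both endpoints lie together in some bag; and for every vertex, the bags containing it form a connected subtree. Here bags containing vertex g are not connected in the tree, so the decomposition is invalid.

No — bags containing vertex g are not connected in the tree.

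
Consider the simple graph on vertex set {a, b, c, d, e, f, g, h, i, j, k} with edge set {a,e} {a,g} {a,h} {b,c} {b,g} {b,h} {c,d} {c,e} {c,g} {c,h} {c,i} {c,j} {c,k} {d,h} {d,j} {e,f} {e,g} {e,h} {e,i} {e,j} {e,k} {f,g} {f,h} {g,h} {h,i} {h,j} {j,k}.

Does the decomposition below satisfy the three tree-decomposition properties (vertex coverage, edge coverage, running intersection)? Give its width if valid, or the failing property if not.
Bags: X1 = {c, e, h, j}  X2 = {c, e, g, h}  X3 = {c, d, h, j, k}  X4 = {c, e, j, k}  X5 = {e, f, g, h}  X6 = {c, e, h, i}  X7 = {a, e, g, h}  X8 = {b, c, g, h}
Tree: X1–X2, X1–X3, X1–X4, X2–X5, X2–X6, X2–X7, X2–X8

A tree decomposition must satisfy three properties: every vertex lies in some bag; for every edge, both endpoints lie together in some bag; and for every vertex, the bags containing it form a connected subtree. Here bags containing vertex k are not connected in the tree, so the decomposition is invalid.

No — bags containing vertex k are not connected in the tree.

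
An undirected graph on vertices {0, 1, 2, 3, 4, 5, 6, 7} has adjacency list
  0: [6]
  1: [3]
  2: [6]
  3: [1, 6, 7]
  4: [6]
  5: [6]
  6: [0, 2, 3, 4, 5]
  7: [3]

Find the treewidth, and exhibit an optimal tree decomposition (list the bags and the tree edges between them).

Every bag has size at most 2, so the width is 2 − 1 = 1 and tw(G) ≤ 1. Any graph with an edge has treewidth ≥ 1, and G has the edge 6–3. Therefore the treewidth is 1.

Treewidth 1.
Bags: B1 = {3, 6}  B2 = {2, 6}  B3 = {0, 6}  B4 = {4, 6}  B5 = {3, 7}  B6 = {5, 6}  B7 = {1, 3}
Tree: B1–B2, B2–B3, B1–B4, B1–B5, B2–B6, B5–B7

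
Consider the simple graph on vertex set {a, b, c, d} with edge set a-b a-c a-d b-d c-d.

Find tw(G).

A width-2 tree decomposition is:
Bags: B1 = {a, c, d}  B2 = {a, b, d}
Tree: B1–B2
The largest bag has 3 vertices, giving width 2; this decomposition certifies tw(G) ≤ 2. On the other hand G contains the 3-clique {a, c, d}. A clique must lie in a single bag of any decomposition, so no decomposition can have width below 2. Therefore the treewidth is 2.

2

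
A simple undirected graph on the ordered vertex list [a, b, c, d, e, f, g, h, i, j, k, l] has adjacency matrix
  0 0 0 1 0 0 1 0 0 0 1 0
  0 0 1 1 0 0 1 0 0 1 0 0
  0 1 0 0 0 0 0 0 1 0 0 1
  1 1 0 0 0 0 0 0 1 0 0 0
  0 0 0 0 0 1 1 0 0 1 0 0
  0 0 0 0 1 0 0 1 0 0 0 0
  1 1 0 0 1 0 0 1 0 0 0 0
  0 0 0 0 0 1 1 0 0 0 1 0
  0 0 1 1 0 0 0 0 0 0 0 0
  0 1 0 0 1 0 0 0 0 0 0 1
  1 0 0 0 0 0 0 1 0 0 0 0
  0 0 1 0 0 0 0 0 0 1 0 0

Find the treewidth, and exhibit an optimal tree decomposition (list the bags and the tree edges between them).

Treewidth 3.
One optimal decomposition is:
Bags: B1 = {e, f, h, k}  B2 = {e, g, h, k}  B3 = {a, e, g, k}  B4 = {a, e, g, j}  B5 = {a, b, g, j}  B6 = {a, b, d, j}  B7 = {b, d, j, l}  B8 = {b, c, d, l}  B9 = {c, d, i, l}
Tree: B1–B2, B2–B3, B3–B4, B4–B5, B5–B6, B6–B7, B7–B8, B8–B9

Each bag holds 4 vertices, so the decomposition has width 3, which upper-bounds the treewidth. For the lower bound: the 4 vertex sets {f,h,k}, {e}, {g}, {a,b,d,j} are disjoint, each induces a connected subgraph, and every pair is joined by at least one edge of G. Contracting each set to a single vertex therefore yields K_{4} as a minor, and since treewidth is minor-monotone, tw(G) ≥ tw(K_{4}) = 3. Therefore the treewidth is 3.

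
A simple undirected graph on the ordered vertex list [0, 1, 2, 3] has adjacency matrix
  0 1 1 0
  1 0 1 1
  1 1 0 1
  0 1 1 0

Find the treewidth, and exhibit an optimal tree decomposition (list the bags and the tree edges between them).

Treewidth 2.
One such decomposition:
Bags: B1 = {0, 1, 2}  B2 = {1, 2, 3}
Tree: B1–B2

Every bag has size at most 3, so the width is 3 − 1 = 2 and tw(G) ≤ 2. For the lower bound, the 3 vertices {0, 1, 2} are pairwise adjacent, and any tree decomposition puts a clique entirely inside one bag — forcing width ≥ 2. Combining the bounds, tw(G) = 2.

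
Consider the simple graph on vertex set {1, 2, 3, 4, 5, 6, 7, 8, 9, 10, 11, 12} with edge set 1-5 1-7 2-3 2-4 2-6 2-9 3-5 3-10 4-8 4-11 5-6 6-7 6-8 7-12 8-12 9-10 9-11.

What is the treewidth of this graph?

A width-3 tree decomposition is:
Bags: B1 = {3, 9, 10, 11}  B2 = {2, 3, 9, 11}  B3 = {2, 3, 4, 11}  B4 = {2, 3, 4, 5}  B5 = {2, 4, 5, 6}  B6 = {4, 5, 6, 8}  B7 = {1, 5, 6, 8}  B8 = {1, 6, 7, 8}  B9 = {1, 7, 8, 12}
Tree: B1–B2, B2–B3, B3–B4, B4–B5, B5–B6, B6–B7, B7–B8, B8–B9
Each bag holds 4 vertices, so the decomposition has width 3, which upper-bounds the treewidth. For the lower bound: the 4 vertex sets {9,10,11}, {3}, {2}, {4,5,6,8} are disjoint, each induces a connected subgraph, and every pair is joined by at least one edge of G. Contracting each set to a single vertex therefore yields K_{4} as a minor, and since treewidth is minor-monotone, tw(G) ≥ tw(K_{4}) = 3. Combining the bounds, tw(G) = 3.

3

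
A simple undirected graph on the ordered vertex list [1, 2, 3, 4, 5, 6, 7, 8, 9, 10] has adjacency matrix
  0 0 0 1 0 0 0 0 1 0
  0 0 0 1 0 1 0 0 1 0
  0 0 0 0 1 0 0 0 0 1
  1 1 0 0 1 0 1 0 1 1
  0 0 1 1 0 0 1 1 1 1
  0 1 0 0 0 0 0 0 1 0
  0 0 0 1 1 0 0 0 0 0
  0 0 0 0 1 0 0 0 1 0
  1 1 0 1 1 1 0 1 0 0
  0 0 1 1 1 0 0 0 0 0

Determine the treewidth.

2

A width-2 tree decomposition is:
Bags: B1 = {2, 4, 9}  B2 = {4, 5, 9}  B3 = {4, 5, 7}  B4 = {5, 8, 9}  B5 = {2, 6, 9}  B6 = {4, 5, 10}  B7 = {3, 5, 10}  B8 = {1, 4, 9}
Tree: B1–B2, B2–B3, B2–B4, B1–B5, B3–B6, B6–B7, B2–B8
Each bag holds 3 vertices, so the decomposition has width 2, which upper-bounds the treewidth. On the other hand G contains the 3-clique {5, 8, 9}. A clique must lie in a single bag of any decomposition, so no decomposition can have width below 2. The upper and lower bounds meet at 2, so that is the treewidth.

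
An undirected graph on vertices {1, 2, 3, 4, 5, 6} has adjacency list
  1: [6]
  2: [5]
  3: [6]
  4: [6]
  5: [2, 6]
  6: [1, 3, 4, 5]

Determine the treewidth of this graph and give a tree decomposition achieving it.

Each bag holds 2 vertices, so the decomposition has width 1, which upper-bounds the treewidth. Since G has at least one edge (e.g. 6–5), it is not an edgeless graph, so tw(G) ≥ 1. Therefore the treewidth is 1.

Treewidth 1.
One such decomposition:
Bags: B1 = {5, 6}  B2 = {4, 6}  B3 = {2, 5}  B4 = {1, 6}  B5 = {3, 6}
Tree: B1–B2, B1–B3, B2–B4, B2–B5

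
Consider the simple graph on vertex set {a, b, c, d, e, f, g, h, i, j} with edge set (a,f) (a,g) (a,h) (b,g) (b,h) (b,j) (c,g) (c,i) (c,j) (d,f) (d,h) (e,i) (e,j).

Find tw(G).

A width-2 tree decomposition is:
Bags: B1 = {d, f, h}  B2 = {a, f, h}  B3 = {a, b, h}  B4 = {a, b, g}  B5 = {b, g, j}  B6 = {c, g, j}  B7 = {c, e, j}  B8 = {c, e, i}
Tree: B1–B2, B2–B3, B3–B4, B4–B5, B5–B6, B6–B7, B7–B8
The largest bag has 3 vertices, giving width 2; this decomposition certifies tw(G) ≤ 2. For the lower bound, G contains the cycle d–f–a–h–d, so G is not a forest; only forests have treewidth ≤ 1, hence tw(G) ≥ 2. The upper and lower bounds meet at 2, so that is the treewidth.

2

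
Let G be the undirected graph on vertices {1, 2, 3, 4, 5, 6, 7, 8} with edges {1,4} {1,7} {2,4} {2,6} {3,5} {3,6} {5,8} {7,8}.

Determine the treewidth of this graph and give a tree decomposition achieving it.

Treewidth 2.
One optimal decomposition is:
Bags: B1 = {3, 5, 8}  B2 = {3, 6, 8}  B3 = {2, 6, 8}  B4 = {2, 4, 8}  B5 = {1, 4, 8}  B6 = {1, 7, 8}
Tree: B1–B2, B2–B3, B3–B4, B4–B5, B5–B6

Every bag has size at most 3, so the width is 3 − 1 = 2 and tw(G) ≤ 2. For the lower bound, G contains the cycle 8–5–3–6–2–4–1–7–8, so G is not a forest; only forests have treewidth ≤ 1, hence tw(G) ≥ 2. Therefore the treewidth is 2.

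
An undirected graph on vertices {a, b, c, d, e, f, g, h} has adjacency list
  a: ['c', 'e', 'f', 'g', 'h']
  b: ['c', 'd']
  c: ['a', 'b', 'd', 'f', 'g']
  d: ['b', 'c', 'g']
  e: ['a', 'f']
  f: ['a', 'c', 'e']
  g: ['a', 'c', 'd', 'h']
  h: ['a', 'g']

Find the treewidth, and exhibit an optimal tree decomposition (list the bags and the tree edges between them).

Treewidth 2.
Bags: B1 = {a, c, g}  B2 = {a, c, f}  B3 = {a, e, f}  B4 = {a, g, h}  B5 = {c, d, g}  B6 = {b, c, d}
Tree: B1–B2, B2–B3, B1–B4, B1–B5, B5–B6

Every bag has size at most 3, so the width is 3 − 1 = 2 and tw(G) ≤ 2. Conversely, {a, e, f} is a clique of size 3, and the vertices of any clique must share a bag in every tree decomposition; so some bag has ≥ 3 vertices and tw(G) ≥ 2. The upper and lower bounds meet at 2, so that is the treewidth.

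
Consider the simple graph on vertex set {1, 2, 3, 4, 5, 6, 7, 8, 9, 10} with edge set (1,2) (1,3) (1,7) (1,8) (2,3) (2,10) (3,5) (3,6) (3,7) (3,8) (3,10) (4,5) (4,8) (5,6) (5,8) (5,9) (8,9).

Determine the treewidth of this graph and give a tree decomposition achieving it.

The largest bag has 3 vertices, giving width 2; this decomposition certifies tw(G) ≤ 2. Conversely, {5, 8, 9} is a clique of size 3, and the vertices of any clique must share a bag in every tree decomposition; so some bag has ≥ 3 vertices and tw(G) ≥ 2. Therefore the treewidth is 2.

Treewidth 2.
Bags: B1 = {4, 5, 8}  B2 = {3, 5, 8}  B3 = {1, 3, 8}  B4 = {1, 2, 3}  B5 = {3, 5, 6}  B6 = {2, 3, 10}  B7 = {1, 3, 7}  B8 = {5, 8, 9}
Tree: B1–B2, B2–B3, B3–B4, B2–B5, B4–B6, B3–B7, B2–B8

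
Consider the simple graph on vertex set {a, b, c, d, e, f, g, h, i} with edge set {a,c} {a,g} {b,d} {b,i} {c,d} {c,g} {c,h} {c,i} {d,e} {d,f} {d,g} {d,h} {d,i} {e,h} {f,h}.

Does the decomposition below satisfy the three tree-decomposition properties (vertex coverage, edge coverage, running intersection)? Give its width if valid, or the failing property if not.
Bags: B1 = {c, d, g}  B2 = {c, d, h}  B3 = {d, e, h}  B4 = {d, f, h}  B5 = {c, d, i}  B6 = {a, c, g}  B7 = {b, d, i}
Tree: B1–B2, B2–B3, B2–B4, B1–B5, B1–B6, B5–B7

Yes; width 2.

Every vertex of G appears in some bag (union = {a, b, c, d, e, f, g, h, i}); every edge is covered by a bag; and for each vertex v the set of bags containing v is connected in the bag tree. The decomposition is therefore valid. The largest bag has 3 vertices, so the width is 2.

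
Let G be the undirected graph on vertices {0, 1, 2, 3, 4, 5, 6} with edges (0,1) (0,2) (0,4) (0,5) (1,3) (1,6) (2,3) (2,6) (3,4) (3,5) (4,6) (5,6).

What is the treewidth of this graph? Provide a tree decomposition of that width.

Treewidth 3.
One such decomposition:
Bags: B1 = {0, 2, 3, 6}  B2 = {0, 1, 3, 6}  B3 = {0, 3, 4, 6}  B4 = {0, 3, 5, 6}
Tree: B1–B2, B2–B3, B3–B4

Each bag holds 4 vertices, so the decomposition has width 3, which upper-bounds the treewidth. For the lower bound: the 4 vertex sets {0,2}, {1,6}, {3}, {4} are disjoint, each induces a connected subgraph, and every pair is joined by at least one edge of G. Contracting each set to a single vertex therefore yields K_{4} as a minor, and since treewidth is minor-monotone, tw(G) ≥ tw(K_{4}) = 3. Therefore the treewidth is 3.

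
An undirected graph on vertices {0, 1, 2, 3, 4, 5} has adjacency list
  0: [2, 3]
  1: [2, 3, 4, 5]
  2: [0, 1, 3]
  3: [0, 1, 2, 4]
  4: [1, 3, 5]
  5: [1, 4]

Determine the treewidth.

A width-2 tree decomposition is:
Bags: B1 = {1, 3, 4}  B2 = {1, 2, 3}  B3 = {0, 2, 3}  B4 = {1, 4, 5}
Tree: B1–B2, B2–B3, B1–B4
The largest bag has 3 vertices, giving width 2; this decomposition certifies tw(G) ≤ 2. On the other hand G contains the 3-clique {0, 2, 3}. A clique must lie in a single bag of any decomposition, so no decomposition can have width below 2. Hence tw(G) = 2 exactly.

2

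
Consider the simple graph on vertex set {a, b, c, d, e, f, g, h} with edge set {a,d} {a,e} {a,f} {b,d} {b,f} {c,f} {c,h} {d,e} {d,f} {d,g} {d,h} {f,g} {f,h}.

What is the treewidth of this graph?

A width-2 tree decomposition is:
Bags: B1 = {a, d, f}  B2 = {d, f, h}  B3 = {d, f, g}  B4 = {b, d, f}  B5 = {a, d, e}  B6 = {c, f, h}
Tree: B1–B2, B2–B3, B3–B4, B1–B5, B2–B6
Every bag has size at most 3, so the width is 3 − 1 = 2 and tw(G) ≤ 2. Conversely, {a, d, e} is a clique of size 3, and the vertices of any clique must share a bag in every tree decomposition; so some bag has ≥ 3 vertices and tw(G) ≥ 2. Therefore the treewidth is 2.

2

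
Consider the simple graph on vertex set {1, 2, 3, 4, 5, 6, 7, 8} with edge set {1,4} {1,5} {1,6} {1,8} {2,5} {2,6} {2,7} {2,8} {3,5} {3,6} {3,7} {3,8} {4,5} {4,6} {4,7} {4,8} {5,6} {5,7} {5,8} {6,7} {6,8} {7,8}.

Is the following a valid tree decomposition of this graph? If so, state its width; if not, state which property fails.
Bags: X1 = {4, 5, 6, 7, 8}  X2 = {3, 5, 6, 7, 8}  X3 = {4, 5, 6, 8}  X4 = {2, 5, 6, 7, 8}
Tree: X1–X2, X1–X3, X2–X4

A tree decomposition must satisfy three properties: every vertex lies in some bag; for every edge, both endpoints lie together in some bag; and for every vertex, the bags containing it form a connected subtree. Here vertex 1 appears in no bag, so the decomposition is invalid.

No — vertex 1 appears in no bag.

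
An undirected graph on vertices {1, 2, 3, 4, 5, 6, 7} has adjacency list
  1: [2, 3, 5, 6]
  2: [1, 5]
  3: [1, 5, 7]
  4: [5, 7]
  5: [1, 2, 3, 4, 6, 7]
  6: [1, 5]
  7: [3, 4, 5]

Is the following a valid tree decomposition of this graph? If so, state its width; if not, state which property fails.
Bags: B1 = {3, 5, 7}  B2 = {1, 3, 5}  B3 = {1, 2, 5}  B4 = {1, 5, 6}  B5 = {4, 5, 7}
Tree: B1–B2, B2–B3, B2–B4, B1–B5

Yes; width 2.

Checking the three conditions: (i) the bags cover all of {1, 2, 3, 4, 5, 6, 7}; (ii) for each edge, some bag contains both endpoints; (iii) the bags containing any fixed vertex form a subtree. All hold, so the decomposition is valid with width 3 − 1 = 2.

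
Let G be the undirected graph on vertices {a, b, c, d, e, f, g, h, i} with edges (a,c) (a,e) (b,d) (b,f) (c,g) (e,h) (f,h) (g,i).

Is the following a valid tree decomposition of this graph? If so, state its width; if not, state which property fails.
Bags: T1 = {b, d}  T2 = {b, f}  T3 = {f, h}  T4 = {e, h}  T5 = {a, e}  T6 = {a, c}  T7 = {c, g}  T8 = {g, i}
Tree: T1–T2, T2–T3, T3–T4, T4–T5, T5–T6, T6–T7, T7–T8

Yes; width 1.

Checking the three conditions: (i) the bags cover all of {a, b, c, d, e, f, g, h, i}; (ii) for each edge, some bag contains both endpoints; (iii) the bags containing any fixed vertex form a subtree. All hold, so the decomposition is valid with width 2 − 1 = 1.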